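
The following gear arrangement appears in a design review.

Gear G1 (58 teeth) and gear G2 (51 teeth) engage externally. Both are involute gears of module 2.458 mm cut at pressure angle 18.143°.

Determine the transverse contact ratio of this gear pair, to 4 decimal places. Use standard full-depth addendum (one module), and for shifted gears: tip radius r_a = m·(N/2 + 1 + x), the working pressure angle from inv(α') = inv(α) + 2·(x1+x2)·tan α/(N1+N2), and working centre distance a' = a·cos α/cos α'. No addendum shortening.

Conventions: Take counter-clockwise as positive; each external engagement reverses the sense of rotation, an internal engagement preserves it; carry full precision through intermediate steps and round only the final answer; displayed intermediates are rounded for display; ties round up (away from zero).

topology: single-mesh involute geometry — m = 2.458, 58T/51T pair
base radii: r_b1 = 67.738023, r_b2 = 59.562745
tip radii: r_a1 = 73.740000, r_a2 = 65.137000
no profile shift: α' = α, a' = a
action lengths: √(r_a1²−r_b1²) = 29.140141, √(r_a2²−r_b2²) = 26.364905
base pitch p_b = π·m·cos α = 7.338113
CR = (29.140141 + 26.364905 − 133.961000·sin 18.14300°)/7.338113 = 1.879362
contact ratio ≈ 1.8794

1.8794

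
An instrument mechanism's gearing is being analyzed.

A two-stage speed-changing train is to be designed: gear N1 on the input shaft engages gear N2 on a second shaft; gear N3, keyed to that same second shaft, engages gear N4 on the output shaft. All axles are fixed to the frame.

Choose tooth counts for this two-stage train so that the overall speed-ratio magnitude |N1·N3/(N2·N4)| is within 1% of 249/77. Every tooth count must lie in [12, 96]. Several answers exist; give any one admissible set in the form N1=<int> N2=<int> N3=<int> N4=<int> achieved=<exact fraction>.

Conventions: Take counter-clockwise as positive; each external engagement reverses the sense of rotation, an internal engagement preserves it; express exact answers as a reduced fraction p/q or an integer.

2-stage fixed-axis compound train for ratio 249/77
target = 249/77 in lowest terms: an exact hit needs N1·N3 = k·249 and N2·N4 = k·77 for one integer k, every count in [12, 96]; additionally prefer no 1:1 stage (N1 ≠ N2, N3 ≠ N4)
k = 1…3: no 1:1-free in-range split of k·249 and k·77 into factor pairs; take k = 4
k = 4: N1·N3 = 996 = 12·83, N2·N4 = 308 = 14·22
achieved = 12·83/(14·22) = 249/77; |achieved − target| = 0 ≤ 249/7700 ✓

N1=12 N2=14 N3=83 N4=22 achieved=249/77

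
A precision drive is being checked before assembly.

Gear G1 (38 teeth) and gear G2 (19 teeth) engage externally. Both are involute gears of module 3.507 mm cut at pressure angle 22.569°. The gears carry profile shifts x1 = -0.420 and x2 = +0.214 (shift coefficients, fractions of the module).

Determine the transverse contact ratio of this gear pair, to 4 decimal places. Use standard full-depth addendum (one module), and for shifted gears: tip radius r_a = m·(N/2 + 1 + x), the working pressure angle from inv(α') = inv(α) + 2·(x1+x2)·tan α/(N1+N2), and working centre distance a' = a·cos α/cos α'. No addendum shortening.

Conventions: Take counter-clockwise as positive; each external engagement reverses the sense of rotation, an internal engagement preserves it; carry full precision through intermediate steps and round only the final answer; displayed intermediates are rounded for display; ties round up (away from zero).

topology: single-mesh involute geometry — m = 3.507, 38T/19T pair
base radii: r_b1 = 61.530112, r_b2 = 30.765056
tip radii: r_a1 = 68.667060, r_a2 = 37.573998
inv(α') = inv(22.569°) + 2·(-0.420+0.214)·tan α/(38+19) = 0.01871764  ⇒  α' = 21.51953°
a' = a·cos α / cos α' = 99.9495·cos 22.569°/cos 21.51953° = 99.210906
action lengths: √(r_a1²−r_b1²) = 30.482953, √(r_a2²−r_b2²) = 21.571200
base pitch p_b = π·m·cos α = 10.173818
CR = (30.482953 + 21.571200 − 99.210906·sin 21.51953°)/10.173818 = 1.539419
contact ratio ≈ 1.5394

1.5394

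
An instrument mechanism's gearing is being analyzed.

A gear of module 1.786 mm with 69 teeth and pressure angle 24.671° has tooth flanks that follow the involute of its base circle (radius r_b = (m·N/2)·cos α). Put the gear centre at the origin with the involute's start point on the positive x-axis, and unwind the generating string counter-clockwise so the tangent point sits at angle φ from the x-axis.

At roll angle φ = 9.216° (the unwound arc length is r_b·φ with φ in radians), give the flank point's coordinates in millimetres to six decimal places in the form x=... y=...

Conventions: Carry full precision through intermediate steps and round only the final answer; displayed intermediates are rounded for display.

topology: single-mesh involute geometry — m = 1.786, N = 69
pitch radius r_p = m·N/2 = 1.786·69/2 = 61.617000
base radius r_b = r_p·cos α = 61.617000·cos 24.671° = 55.992573
roll angle φ = 9.216° = 0.16084954 rad
x = r_b·(cos φ + φ·sin φ) = 56.712231
y = r_b·(sin φ − φ·cos φ) = 0.077472

x=56.712231 y=0.077472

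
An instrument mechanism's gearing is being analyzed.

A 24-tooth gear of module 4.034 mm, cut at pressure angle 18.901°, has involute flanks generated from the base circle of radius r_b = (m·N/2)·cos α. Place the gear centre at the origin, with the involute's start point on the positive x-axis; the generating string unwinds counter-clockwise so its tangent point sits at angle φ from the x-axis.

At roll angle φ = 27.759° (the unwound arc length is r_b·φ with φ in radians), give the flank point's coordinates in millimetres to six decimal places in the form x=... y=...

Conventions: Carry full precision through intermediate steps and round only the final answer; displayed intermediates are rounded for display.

x=50.861487 y=1.695660

class = single-mesh tooth geometry [base-circle involute, m = 4.034, 24T]
pitch radius r_p = m·N/2 = 4.034·24/2 = 48.408000
base radius r_b = r_p·cos α = 48.408000·cos 18.901° = 45.797826
roll angle φ = 27.759° = 0.48448595 rad
x = r_b·(cos φ + φ·sin φ) = 50.861487
y = r_b·(sin φ − φ·cos φ) = 1.695660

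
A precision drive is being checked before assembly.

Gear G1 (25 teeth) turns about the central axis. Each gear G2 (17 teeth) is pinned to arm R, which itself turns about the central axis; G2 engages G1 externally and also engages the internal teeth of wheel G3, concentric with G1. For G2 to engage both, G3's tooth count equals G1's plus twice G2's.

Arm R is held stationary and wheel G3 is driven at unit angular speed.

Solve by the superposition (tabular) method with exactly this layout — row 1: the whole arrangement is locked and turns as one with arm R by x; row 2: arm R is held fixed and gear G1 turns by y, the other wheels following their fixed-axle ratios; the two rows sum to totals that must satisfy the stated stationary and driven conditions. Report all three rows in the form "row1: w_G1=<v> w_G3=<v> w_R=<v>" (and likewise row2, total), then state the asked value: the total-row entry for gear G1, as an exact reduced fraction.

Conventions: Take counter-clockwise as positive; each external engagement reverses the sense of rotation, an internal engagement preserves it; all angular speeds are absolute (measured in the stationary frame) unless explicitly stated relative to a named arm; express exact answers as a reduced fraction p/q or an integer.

row1: w_G1=0 w_G3=0 w_R=0
row2: w_G1=-59/25 w_G3=1 w_R=0
total: w_G1=-59/25 w_G3=1 w_R=0
asked value: -59/25

class = planetary set [G3 = 25+2·17 = 59; Willis about the carrier]
row 1: whole set turns with the arm by x
row 2: sun turns y, ring = −(25/59)·y, arm 0
boundary: total ω_arm = x = 0 and total ω_ring = x − (25/59)·y = 1  ⇒  y = -59/25, x = 0
row 2 ring = −(25/59)·(-59/25) = 1
totals (row 1 + row 2): sun 0 + (-59/25) = -59/25, ring 0 + 1 = 1, arm 0 + 0 = 0
asked cell (total, sun) = -59/25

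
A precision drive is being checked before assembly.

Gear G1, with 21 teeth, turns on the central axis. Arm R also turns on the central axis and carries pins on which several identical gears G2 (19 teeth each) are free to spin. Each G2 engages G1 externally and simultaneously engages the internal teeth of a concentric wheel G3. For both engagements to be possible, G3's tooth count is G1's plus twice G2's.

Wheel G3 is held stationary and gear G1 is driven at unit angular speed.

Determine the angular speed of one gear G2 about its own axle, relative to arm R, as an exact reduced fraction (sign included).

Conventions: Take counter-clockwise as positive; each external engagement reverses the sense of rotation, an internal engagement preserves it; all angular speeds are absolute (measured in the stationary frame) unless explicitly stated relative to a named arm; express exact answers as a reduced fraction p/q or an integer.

-1239/1520

planetary set (21T centre, 19T on arm, 59T internal) — Willis relation
ring teeth: 21 + 2·19 = 59
21(ω_sun−ω_arm) = −59(ω_ring−ω_arm),  ω_ring = 0, ω_sun = 1
21(1−ω_arm) = −59(0−ω_arm)  ⇒  80·ω_arm = 21  ⇒  ω_arm = 21/80
sun–planet mesh: 21·(1−21/80) = −19·(ω_p−ω_arm)  ⇒  ω_p−ω_arm = -1239/1520
exact speed ratio = -1239/1520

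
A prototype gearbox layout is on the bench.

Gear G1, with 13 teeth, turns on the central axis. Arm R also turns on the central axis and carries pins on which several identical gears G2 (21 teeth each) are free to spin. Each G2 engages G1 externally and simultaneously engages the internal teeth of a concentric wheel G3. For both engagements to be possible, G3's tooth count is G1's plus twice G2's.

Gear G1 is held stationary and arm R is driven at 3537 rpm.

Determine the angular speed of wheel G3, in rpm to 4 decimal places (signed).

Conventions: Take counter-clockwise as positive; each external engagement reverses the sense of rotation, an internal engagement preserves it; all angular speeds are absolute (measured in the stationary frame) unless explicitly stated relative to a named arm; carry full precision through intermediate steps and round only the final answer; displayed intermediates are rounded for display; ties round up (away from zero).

topology: planetary set — G1 13T / G2 21T / G3 55T, arm = carrier (Willis)
normalise by the input: solve with ω_arm = 1, then scale by 3537 rpm
ring teeth: 13 + 2·21 = 55
13(ω_sun−ω_arm) = −55(ω_ring−ω_arm),  ω_sun = 0, ω_arm = 1
ω_ring = 1 − (13/55)(0−1) = 68/55
scale: ω_ring = 68/55 × 3537 rpm = +4373.0182 rpm

+4373.0182 rpm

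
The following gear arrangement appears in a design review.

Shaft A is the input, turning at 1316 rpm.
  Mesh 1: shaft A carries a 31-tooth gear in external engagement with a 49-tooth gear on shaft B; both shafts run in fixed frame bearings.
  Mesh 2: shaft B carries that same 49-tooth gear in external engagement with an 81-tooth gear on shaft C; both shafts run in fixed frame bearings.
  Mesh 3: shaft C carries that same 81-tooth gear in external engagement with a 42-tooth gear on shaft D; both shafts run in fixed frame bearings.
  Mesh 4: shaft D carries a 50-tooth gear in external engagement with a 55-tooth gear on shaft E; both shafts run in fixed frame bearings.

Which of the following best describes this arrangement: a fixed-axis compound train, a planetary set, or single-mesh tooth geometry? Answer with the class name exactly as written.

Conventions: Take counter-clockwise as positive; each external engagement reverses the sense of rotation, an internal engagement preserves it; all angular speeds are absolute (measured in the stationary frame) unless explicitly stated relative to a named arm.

4-mesh fixed-axis compound train (all bearings frame-fixed)
classification: fixed-axis compound train

fixed-axis compound train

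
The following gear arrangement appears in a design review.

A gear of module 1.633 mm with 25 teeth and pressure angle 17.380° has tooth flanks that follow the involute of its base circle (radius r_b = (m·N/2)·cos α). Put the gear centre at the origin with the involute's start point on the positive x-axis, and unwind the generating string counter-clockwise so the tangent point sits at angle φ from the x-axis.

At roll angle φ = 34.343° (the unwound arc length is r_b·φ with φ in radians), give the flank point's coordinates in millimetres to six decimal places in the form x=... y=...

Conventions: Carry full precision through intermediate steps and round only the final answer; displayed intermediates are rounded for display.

single-mesh involute tooth geometry (25T wheel at module 1.633)
pitch radius r_p = m·N/2 = 1.633·25/2 = 20.412500
base radius r_b = r_p·cos α = 20.412500·cos 17.380° = 19.480560
roll angle φ = 34.343° = 0.59939843 rad
x = r_b·(cos φ + φ·sin φ) = 22.671930
y = r_b·(sin φ − φ·cos φ) = 1.348785

x=22.671930 y=1.348785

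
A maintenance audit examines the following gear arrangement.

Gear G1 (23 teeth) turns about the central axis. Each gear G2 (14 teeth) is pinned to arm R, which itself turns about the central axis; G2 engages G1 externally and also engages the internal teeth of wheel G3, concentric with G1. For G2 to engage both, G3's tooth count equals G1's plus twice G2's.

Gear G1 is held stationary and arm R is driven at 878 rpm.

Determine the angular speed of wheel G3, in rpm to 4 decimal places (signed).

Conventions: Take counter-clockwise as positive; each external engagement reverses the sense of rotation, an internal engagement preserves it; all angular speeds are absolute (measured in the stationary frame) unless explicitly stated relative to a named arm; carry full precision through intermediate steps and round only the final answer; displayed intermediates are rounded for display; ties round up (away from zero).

+1273.9608 rpm

recognized (axles ride arm R): planetary set, 23/14/51 teeth
normalise by the input: solve with ω_arm = 1, then scale by 878 rpm
ring teeth: 23 + 2·14 = 51
23(ω_sun−ω_arm) = −51(ω_ring−ω_arm),  ω_sun = 0, ω_arm = 1
ω_ring = 1 − (23/51)(0−1) = 74/51
scale: ω_ring = 74/51 × 878 rpm = +1273.9608 rpm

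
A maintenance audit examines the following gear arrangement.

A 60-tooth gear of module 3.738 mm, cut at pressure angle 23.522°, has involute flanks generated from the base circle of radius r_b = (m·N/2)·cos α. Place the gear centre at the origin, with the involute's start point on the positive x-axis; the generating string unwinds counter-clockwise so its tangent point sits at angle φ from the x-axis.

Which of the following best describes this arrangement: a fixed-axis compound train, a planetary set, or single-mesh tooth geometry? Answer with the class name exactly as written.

single-mesh tooth geometry

class = single-mesh tooth geometry [base-circle involute, m = 3.738, 60T]
classification: single-mesh tooth geometry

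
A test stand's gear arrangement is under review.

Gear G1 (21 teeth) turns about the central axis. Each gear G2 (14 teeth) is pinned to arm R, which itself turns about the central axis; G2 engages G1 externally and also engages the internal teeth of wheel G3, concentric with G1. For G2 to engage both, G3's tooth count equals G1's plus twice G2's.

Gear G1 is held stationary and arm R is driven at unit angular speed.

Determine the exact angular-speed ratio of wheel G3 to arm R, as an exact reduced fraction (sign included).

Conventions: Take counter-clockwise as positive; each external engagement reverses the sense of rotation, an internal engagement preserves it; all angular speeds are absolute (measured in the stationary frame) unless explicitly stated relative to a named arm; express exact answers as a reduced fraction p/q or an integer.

10/7

planetary set (21T centre, 14T on arm, 49T internal) — Willis relation
ring teeth: 21 + 2·14 = 49
21(ω_sun−ω_arm) = −49(ω_ring−ω_arm),  ω_sun = 0, ω_arm = 1
ω_ring = 1 − (21/49)(0−1) = 10/7
ω_out/ω_in = 10/7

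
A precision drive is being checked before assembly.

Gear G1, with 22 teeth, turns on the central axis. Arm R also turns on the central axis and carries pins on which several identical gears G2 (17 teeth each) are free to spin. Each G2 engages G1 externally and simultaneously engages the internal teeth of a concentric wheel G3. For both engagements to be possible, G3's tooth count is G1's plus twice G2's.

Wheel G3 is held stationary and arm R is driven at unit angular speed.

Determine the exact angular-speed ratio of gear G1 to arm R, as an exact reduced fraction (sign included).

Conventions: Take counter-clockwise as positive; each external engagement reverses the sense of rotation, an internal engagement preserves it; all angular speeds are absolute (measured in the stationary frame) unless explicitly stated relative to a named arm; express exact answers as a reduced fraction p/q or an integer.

topology: planetary set — G1 22T / G2 17T / G3 56T, arm = carrier (Willis)
ring teeth: 22 + 2·17 = 56
22(ω_sun−ω_arm) = −56(ω_ring−ω_arm),  ω_ring = 0, ω_arm = 1
ω_sun = 1 − (56/22)(0−1) = 39/11
ω_out/ω_in = 39/11

39/11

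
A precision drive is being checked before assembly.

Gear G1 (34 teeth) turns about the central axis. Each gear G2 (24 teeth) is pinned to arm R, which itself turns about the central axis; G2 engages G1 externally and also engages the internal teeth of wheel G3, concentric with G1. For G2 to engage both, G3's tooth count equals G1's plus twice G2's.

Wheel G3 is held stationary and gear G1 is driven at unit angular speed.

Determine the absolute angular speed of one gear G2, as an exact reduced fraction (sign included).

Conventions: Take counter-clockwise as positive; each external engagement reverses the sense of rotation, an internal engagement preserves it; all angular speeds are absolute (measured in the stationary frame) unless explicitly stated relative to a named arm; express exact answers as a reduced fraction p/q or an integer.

topology: planetary set — G1 34T / G2 24T / G3 82T, arm = carrier (Willis)
ring teeth: 34 + 2·24 = 82
34(ω_sun−ω_arm) = −82(ω_ring−ω_arm),  ω_ring = 0, ω_sun = 1
34(1−ω_arm) = −82(0−ω_arm)  ⇒  116·ω_arm = 34  ⇒  ω_arm = 17/58
sun–planet mesh: 34·(1−17/58) = −24·(ω_p−ω_arm)  ⇒  ω_p−ω_arm = -697/696
ω_p = 17/58 − 697/696 = -17/24
exact speed ratio = -17/24

-17/24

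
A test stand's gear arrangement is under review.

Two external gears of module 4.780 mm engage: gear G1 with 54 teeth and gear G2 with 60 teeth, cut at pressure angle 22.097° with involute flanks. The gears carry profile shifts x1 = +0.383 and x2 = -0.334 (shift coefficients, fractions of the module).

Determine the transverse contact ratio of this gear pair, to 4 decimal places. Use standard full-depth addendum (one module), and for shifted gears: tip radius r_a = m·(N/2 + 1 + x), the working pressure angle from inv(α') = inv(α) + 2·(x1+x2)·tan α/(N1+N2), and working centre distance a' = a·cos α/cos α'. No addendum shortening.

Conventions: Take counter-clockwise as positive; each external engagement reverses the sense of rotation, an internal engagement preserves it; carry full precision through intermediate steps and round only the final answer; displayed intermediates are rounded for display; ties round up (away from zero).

1.6449

single-mesh involute tooth geometry (54T engaging 60T at module 4.780)
base radii: r_b1 = 119.580327, r_b2 = 132.867030
tip radii: r_a1 = 135.670740, r_a2 = 146.583480
inv(α') = inv(22.097°) + 2·(+0.383-0.334)·tan α/(54+60) = 0.02068051  ⇒  α' = 22.21759°
a' = a·cos α / cos α' = 272.4600·cos 22.097°/cos 22.21759° = 272.693614
action lengths: √(r_a1²−r_b1²) = 64.086621, √(r_a2²−r_b2²) = 61.911783
base pitch p_b = π·m·cos α = 13.913803
CR = (64.086621 + 61.911783 − 272.693614·sin 22.21759°)/13.913803 = 1.644852
contact ratio ≈ 1.6449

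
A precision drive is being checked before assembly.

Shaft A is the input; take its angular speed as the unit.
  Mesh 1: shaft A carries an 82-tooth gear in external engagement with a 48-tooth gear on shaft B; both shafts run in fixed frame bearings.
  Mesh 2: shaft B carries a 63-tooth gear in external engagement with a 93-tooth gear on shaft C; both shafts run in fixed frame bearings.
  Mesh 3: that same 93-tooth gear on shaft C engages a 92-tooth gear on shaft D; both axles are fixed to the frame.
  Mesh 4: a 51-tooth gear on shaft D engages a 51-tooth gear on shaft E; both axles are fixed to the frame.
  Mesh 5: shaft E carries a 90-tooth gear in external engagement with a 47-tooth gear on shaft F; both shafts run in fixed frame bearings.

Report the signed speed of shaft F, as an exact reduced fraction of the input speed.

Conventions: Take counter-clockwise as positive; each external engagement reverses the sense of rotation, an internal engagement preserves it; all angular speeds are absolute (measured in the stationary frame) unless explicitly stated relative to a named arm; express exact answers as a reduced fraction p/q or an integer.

5-mesh fixed-axis compound train (all bearings frame-fixed)
mesh 1 [82T→48T]: |ω|/ω_in = 1×82/48 = 41/24, sense flips to −
mesh 2 [63T→93T]: |ω|/ω_in = (41/24)×63/93 = 287/248, sense flips to +
mesh 3 [93T→92T]: |ω|/ω_in = (287/248)×93/92 = 861/736, sense flips to −
mesh 4 [51T→51T]: |ω|/ω_in = (861/736)×51/51 = 861/736, sense flips to +
mesh 5 [90T→47T]: |ω|/ω_in = (861/736)×90/47 = 38745/17296, sense flips to −
signed output speed (× input speed) = -38745/17296

-38745/17296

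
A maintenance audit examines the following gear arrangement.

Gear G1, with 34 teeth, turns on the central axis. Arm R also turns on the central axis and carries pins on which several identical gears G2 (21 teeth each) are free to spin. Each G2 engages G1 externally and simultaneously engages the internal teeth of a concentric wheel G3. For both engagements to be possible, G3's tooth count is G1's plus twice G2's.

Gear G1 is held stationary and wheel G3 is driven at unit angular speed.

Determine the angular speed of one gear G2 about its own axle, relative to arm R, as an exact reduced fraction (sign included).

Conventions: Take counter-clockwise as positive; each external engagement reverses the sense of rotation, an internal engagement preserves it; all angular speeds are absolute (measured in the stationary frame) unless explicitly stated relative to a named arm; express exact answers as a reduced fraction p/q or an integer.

1292/1155

recognized (axles ride arm R): planetary set, 34/21/76 teeth
ring teeth: 34 + 2·21 = 76
34(ω_sun−ω_arm) = −76(ω_ring−ω_arm),  ω_sun = 0, ω_ring = 1
34(0−ω_arm) = −76(1−ω_arm)  ⇒  110·ω_arm = 76  ⇒  ω_arm = 38/55
sun–planet mesh: 34·(0−38/55) = −21·(ω_p−ω_arm)  ⇒  ω_p−ω_arm = 1292/1155
exact speed ratio = 1292/1155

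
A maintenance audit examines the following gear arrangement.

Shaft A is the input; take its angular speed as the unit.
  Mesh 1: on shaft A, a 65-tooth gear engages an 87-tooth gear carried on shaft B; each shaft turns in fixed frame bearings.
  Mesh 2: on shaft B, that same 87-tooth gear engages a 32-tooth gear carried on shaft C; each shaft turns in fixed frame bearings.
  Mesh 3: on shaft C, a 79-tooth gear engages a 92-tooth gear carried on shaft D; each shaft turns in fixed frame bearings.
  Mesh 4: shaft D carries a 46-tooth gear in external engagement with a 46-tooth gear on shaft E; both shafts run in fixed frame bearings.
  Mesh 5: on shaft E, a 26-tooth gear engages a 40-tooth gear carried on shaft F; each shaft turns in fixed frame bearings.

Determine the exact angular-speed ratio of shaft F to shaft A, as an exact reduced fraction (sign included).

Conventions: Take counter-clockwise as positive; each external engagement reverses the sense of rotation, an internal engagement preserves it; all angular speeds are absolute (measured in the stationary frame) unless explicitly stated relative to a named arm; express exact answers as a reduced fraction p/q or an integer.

-13351/11776

class = fixed-axis compound train [5 meshes; 5 ratios multiply, 5 sense flips]
mesh 1 [65T→87T]: running ratio 65/87, sense −
mesh 2 [87T→32T]: running ratio 65/32, sense +
mesh 3 [79T→92T]: running ratio 5135/2944, sense −
mesh 4 [46T→46T]: running ratio 5135/2944, sense +
mesh 5 [26T→40T]: running ratio 13351/11776, sense −
ω_out/ω_in = -13351/11776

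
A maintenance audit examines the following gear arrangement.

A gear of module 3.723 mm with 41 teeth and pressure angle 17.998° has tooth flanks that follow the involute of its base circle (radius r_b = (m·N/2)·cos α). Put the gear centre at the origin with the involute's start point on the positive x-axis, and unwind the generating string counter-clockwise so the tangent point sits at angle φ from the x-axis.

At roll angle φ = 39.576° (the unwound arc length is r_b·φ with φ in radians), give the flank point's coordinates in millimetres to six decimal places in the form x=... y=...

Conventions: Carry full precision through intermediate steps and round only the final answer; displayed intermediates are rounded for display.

x=87.891540 y=7.599776

class = single-mesh tooth geometry [base-circle involute, m = 3.723, 41T]
pitch radius r_p = m·N/2 = 3.723·41/2 = 76.321500
base radius r_b = r_p·cos α = 76.321500·cos 17.998° = 72.586883
roll angle φ = 39.576° = 0.69073150 rad
x = r_b·(cos φ + φ·sin φ) = 87.891540
y = r_b·(sin φ − φ·cos φ) = 7.599776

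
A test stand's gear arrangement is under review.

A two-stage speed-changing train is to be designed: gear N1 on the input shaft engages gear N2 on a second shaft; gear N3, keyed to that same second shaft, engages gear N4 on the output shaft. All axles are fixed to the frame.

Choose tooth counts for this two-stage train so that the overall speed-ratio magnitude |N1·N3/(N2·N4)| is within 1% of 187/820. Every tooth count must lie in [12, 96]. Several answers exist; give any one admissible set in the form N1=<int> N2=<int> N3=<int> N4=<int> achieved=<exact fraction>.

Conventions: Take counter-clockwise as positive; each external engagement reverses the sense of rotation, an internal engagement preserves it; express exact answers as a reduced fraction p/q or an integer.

N1=17 N2=20 N3=22 N4=82 achieved=187/820

2-stage fixed-axis compound train for ratio 187/820
target = 187/820 in lowest terms: an exact hit needs N1·N3 = k·187 and N2·N4 = k·820 for one integer k, every count in [12, 96]; additionally prefer no 1:1 stage (N1 ≠ N2, N3 ≠ N4)
k = 1: no 1:1-free in-range split of k·187 and k·820 into factor pairs; take k = 2
k = 2: N1·N3 = 374 = 17·22, N2·N4 = 1640 = 20·82
achieved = 17·22/(20·82) = 187/820; |achieved − target| = 0 ≤ 187/82000 ✓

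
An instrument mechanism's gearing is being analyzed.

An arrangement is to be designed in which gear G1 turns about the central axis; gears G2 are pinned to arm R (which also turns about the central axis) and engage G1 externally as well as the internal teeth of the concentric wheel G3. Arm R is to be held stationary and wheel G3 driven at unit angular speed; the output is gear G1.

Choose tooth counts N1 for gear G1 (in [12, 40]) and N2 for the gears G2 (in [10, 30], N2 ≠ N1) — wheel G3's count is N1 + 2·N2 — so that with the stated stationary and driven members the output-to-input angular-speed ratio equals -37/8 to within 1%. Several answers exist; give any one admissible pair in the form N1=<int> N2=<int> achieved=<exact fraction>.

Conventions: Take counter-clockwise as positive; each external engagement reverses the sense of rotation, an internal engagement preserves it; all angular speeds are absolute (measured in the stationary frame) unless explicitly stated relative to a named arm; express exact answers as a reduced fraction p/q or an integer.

planetary set to be sized for -37/8 (Willis relation)
Willis with ω_arm = 0: ω_sun/ω_ring = −N3/N1; set equal to -37/8  ⇒  N3/N1 = −(-37/8) = 37/8
N3 = N1 + 2·N2  ⇒  N2/N1 = (N3/N1 − 1)/2 = (37/8 − 1)/2 = 29/16
smallest multiple with N1 ≥ 12 and N2 ≥ 10: k = 1  ⇒  N1 = 1·16 = 16, N2 = 1·29 = 29 (N1 ≤ 40, N2 ≤ 30, N2 ≠ N1 ✓), N3 = 16 + 2·29 = 74
check: −N3/N1 with N1 = 16, N3 = 74 gives -37/8; |achieved − target| = 0 ≤ 37/800 ✓

N1=16 N2=29 achieved=-37/8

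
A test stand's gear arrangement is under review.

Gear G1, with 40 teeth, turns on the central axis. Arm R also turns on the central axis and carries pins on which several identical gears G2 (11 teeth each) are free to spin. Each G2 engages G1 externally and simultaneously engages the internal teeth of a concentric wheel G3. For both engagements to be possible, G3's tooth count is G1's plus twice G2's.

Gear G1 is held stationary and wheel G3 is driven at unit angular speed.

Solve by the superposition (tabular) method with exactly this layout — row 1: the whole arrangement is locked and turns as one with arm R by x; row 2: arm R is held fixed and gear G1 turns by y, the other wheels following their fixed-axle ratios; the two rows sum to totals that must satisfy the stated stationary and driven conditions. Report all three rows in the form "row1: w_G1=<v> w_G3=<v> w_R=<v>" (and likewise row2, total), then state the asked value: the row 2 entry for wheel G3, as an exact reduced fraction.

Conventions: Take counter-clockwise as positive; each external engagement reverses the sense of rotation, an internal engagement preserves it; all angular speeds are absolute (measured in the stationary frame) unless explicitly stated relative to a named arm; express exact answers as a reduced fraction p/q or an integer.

planetary set (40T centre, 11T on arm, 62T internal) — Willis relation
row 1: whole set turns with the arm by x
row 2 — arm fixed, fixed-axis ratios: sun y, ring −(40/62)·y, arm 0
boundary: total ω_sun = x + y = 0 and total ω_ring = x − (40/62)·y = 1  ⇒  y = -31/51, x = 31/51
row 2 ring = −(40/62)·(-31/51) = 20/51
totals (row 1 + row 2): sun 31/51 + (-31/51) = 0, ring 31/51 + 20/51 = 1, arm 31/51 + 0 = 31/51
asked cell (row2, ring) = 20/51

row1: w_G1=31/51 w_G3=31/51 w_R=31/51
row2: w_G1=-31/51 w_G3=20/51 w_R=0
total: w_G1=0 w_G3=1 w_R=31/51
asked value: 20/51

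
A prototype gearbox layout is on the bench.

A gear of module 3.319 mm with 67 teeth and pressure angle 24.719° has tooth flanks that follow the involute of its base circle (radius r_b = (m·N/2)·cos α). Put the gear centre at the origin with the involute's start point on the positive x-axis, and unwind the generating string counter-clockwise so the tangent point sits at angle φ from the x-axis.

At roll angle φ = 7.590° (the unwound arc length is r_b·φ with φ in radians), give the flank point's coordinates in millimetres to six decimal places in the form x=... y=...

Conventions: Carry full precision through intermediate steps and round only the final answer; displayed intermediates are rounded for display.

x=101.880730 y=0.078125

class = single-mesh tooth geometry [base-circle involute, m = 3.319, 67T]
pitch radius r_p = m·N/2 = 3.319·67/2 = 111.186500
base radius r_b = r_p·cos α = 111.186500·cos 24.719° = 100.998432
roll angle φ = 7.590° = 0.13247049 rad
x = r_b·(cos φ + φ·sin φ) = 101.880730
y = r_b·(sin φ − φ·cos φ) = 0.078125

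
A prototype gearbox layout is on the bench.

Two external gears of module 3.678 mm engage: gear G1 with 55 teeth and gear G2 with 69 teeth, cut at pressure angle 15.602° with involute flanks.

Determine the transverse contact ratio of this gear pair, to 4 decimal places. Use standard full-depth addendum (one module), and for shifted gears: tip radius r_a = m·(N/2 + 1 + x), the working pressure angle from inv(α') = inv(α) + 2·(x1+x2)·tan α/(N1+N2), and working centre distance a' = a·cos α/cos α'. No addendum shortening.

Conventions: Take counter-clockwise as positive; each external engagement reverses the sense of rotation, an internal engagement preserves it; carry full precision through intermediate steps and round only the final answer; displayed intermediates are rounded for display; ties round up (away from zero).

single-mesh involute tooth geometry (55T engaging 69T at module 3.678)
base radii: r_b1 = 97.418128, r_b2 = 122.215470
tip radii: r_a1 = 104.823000, r_a2 = 130.569000
no profile shift: α' = α, a' = a
action lengths: √(r_a1²−r_b1²) = 38.698445, √(r_a2²−r_b2²) = 45.952613
base pitch p_b = π·m·cos α = 11.129021
CR = (38.698445 + 45.952613 − 228.036000·sin 15.60200°)/11.129021 = 2.095422
contact ratio ≈ 2.0954

2.0954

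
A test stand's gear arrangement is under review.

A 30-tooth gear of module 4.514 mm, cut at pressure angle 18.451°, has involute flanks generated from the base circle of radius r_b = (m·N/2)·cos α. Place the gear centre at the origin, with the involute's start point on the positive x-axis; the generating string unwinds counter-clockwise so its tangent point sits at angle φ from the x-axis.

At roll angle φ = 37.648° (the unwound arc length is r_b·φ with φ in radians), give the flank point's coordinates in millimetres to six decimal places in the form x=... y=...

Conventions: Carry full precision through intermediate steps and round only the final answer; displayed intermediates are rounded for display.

single-mesh involute tooth geometry (30T wheel at module 4.514)
pitch radius r_p = m·N/2 = 4.514·30/2 = 67.710000
base radius r_b = r_p·cos α = 67.710000·cos 18.451° = 64.229345
roll angle φ = 37.648° = 0.65708156 rad
x = r_b·(cos φ + φ·sin φ) = 76.633916
y = r_b·(sin φ − φ·cos φ) = 5.815700

x=76.633916 y=5.815700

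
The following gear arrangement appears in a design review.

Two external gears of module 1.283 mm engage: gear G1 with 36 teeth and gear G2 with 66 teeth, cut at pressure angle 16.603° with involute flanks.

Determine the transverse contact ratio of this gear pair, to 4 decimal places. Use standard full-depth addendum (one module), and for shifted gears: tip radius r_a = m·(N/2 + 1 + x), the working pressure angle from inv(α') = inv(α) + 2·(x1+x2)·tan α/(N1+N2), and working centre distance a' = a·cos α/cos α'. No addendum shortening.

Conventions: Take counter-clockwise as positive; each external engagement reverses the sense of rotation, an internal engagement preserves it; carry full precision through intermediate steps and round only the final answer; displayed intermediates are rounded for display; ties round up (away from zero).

1.9530

recognized (one external pair, fixed centres): single-mesh tooth geometry, m = 1.283, N1 = 36, N2 = 66
base radii: r_b1 = 22.131156, r_b2 = 40.573786
tip radii: r_a1 = 24.377000, r_a2 = 43.622000
no profile shift: α' = α, a' = a
action lengths: √(r_a1²−r_b1²) = 10.220081, √(r_a2²−r_b2²) = 16.020199
base pitch p_b = π·m·cos α = 3.862615
CR = (10.220081 + 16.020199 − 65.433000·sin 16.60300°)/3.862615 = 1.952964
contact ratio ≈ 1.9530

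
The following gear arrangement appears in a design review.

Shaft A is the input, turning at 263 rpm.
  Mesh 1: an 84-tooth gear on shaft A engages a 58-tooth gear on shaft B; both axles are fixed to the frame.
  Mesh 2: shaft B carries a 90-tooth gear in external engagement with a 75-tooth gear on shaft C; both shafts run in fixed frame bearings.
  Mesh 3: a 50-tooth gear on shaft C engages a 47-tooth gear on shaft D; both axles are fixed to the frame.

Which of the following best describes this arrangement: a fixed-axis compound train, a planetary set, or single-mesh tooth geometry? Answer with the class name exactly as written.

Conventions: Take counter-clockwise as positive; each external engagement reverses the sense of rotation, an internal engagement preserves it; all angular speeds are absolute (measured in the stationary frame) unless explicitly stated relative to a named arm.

recognized (4 fixed axles, 3 meshes): fixed-axis compound train
classification: fixed-axis compound train

fixed-axis compound train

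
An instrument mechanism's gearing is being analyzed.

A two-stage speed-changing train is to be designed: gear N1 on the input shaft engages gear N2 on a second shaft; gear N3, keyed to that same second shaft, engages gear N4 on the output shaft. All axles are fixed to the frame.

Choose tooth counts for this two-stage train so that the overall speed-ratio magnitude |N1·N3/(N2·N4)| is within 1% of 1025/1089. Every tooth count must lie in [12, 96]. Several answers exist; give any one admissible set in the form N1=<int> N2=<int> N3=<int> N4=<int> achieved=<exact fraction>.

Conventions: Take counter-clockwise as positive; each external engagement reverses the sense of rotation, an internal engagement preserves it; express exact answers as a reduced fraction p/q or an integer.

topology: fixed-axis compound train — 2 stages, target 1025/1089
target = 1025/1089 in lowest terms: an exact hit needs N1·N3 = k·1025 and N2·N4 = k·1089 for one integer k, every count in [12, 96]; additionally prefer no 1:1 stage (N1 ≠ N2, N3 ≠ N4)
k = 1: N1·N3 = 1025 = 25·41, N2·N4 = 1089 = 33·33
achieved = 25·41/(33·33) = 1025/1089; |achieved − target| = 0 ≤ 41/4356 ✓

N1=25 N2=33 N3=41 N4=33 achieved=1025/1089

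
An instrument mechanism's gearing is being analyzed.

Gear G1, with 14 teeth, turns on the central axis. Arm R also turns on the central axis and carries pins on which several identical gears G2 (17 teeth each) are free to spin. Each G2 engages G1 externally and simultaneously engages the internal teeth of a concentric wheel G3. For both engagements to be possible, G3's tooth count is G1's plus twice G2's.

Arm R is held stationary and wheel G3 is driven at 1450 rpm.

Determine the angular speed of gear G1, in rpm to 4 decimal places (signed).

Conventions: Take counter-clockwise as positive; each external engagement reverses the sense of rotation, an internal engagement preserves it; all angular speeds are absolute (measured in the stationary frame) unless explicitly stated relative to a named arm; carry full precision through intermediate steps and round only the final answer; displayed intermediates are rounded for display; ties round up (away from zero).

-4971.4286 rpm

class = planetary set [G3 = 14+2·17 = 48; Willis about the carrier]
normalise by the input: solve with ω_ring = 1, then scale by 1450 rpm
ring teeth: 14 + 2·17 = 48
14(ω_sun−ω_arm) = −48(ω_ring−ω_arm),  ω_arm = 0, ω_ring = 1
ω_sun = 0 − (48/14)(1−0) = -24/7
scale: ω_sun = -24/7 × 1450 rpm = -4971.4286 rpm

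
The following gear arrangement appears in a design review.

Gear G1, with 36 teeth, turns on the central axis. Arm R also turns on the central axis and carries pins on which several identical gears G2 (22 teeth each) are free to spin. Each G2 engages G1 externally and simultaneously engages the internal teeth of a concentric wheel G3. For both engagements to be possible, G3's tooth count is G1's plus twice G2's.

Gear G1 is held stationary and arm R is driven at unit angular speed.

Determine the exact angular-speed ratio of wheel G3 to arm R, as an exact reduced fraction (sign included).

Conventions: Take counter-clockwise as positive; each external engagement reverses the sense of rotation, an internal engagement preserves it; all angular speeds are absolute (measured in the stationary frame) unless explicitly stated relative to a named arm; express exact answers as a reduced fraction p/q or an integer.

29/20

recognized (axles ride arm R): planetary set, 36/22/80 teeth
ring teeth: 36 + 2·22 = 80
36(ω_sun−ω_arm) = −80(ω_ring−ω_arm),  ω_sun = 0, ω_arm = 1
ω_ring = 1 − (36/80)(0−1) = 29/20
ω_out/ω_in = 29/20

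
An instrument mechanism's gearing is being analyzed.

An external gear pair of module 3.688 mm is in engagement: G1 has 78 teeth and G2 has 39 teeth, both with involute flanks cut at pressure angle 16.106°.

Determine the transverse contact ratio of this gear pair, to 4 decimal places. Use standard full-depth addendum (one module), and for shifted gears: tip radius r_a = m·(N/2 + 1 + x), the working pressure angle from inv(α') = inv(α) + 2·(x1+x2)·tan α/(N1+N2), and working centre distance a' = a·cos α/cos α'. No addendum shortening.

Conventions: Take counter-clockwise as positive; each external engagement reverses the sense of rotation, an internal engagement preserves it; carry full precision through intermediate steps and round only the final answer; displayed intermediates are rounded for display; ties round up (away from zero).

2.0196

topology: single-mesh involute geometry — m = 3.688, 78T/39T pair
base radii: r_b1 = 138.186610, r_b2 = 69.093305
tip radii: r_a1 = 147.520000, r_a2 = 75.604000
no profile shift: α' = α, a' = a
action lengths: √(r_a1²−r_b1²) = 51.639242, √(r_a2²−r_b2²) = 30.693323
base pitch p_b = π·m·cos α = 11.131437
CR = (51.639242 + 30.693323 − 215.748000·sin 16.10600°)/11.131437 = 2.019575
contact ratio ≈ 2.0196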